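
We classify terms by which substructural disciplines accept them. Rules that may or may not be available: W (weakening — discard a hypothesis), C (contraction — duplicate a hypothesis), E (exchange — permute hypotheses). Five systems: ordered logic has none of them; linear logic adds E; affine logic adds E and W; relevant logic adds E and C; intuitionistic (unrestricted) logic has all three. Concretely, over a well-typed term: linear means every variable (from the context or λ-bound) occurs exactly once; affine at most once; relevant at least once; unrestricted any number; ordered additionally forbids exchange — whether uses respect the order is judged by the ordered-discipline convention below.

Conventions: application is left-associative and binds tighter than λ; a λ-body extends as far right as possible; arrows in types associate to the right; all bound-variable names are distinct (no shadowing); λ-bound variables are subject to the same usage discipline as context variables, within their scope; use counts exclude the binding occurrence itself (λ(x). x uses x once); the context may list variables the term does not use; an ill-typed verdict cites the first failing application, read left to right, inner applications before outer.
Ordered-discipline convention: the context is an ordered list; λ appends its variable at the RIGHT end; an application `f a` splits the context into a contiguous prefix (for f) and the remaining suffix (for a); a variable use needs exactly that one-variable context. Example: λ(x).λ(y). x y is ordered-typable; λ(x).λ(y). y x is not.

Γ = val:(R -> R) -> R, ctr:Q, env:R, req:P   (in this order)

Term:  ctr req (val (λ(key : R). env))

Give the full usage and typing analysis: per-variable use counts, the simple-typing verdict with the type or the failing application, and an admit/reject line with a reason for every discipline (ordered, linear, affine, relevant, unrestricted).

usage: val: 1×, ctr: 1×, env: 1×, req: 1×, key (λ-bound): 0×
uses in reading order: ctr, req, val, env
typing: ill-typed: applying a non-function (Q)
ordered: ✗ — the type mismatch rejects it
linear: ✗ — not simply typable
affine: ✗ — fails simple typing
relevant: ✗ — a type mismatch blocks all five
unrestricted: ✗ — the type mismatch rejects it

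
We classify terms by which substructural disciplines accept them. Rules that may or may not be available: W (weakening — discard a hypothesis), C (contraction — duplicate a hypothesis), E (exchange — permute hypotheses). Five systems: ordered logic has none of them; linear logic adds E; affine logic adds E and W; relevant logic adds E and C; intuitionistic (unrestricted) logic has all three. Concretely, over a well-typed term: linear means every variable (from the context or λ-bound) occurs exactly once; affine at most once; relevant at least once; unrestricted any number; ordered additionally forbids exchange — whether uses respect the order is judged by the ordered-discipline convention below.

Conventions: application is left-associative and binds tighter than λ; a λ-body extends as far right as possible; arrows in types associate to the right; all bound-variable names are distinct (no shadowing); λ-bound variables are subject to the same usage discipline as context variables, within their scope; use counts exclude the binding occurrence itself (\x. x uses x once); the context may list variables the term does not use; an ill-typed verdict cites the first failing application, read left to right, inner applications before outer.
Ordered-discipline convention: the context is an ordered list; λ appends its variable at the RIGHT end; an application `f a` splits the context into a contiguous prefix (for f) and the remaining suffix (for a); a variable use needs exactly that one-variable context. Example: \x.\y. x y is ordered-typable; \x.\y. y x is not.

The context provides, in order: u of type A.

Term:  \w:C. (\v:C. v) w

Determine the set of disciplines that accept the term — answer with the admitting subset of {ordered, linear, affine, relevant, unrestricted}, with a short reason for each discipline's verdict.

admitting disciplines: affine, unrestricted
usage: u: 0; w (λ-bound): 1; v (λ-bound): 1
use order (left to right): v, w
typing: well-typed at C → C
ordered: ✗ — needs weakening: u unused
linear: ✗ — needs weakening: u unused
affine: ✓ — none of u, w, v used more than once
relevant: ✗ — needs weakening: u unused
unrestricted: ✓ — typability at C → C is all that's needed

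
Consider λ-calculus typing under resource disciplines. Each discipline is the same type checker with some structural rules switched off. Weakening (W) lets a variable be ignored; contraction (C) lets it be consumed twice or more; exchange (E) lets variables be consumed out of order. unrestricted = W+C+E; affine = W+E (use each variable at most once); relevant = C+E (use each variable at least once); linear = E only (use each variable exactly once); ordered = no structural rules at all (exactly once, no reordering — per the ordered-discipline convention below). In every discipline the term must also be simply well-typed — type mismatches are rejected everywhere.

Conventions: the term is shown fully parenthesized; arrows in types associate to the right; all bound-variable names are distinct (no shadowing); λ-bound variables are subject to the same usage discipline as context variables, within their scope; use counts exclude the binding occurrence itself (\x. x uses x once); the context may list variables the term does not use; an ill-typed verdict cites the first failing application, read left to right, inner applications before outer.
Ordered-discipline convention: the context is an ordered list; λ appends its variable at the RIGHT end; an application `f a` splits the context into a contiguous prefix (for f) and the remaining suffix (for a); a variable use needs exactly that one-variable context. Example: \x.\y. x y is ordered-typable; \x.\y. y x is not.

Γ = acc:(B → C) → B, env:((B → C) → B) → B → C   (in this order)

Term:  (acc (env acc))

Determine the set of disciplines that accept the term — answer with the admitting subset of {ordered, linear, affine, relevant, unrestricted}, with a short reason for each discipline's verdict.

admitting disciplines: relevant, unrestricted
use counts: acc=2; env=1
uses in reading order: acc, env, acc
typing: well-typed at B
ordered: ✗, needs contraction — acc ×2
linear: ✗, needs contraction — acc ×2
affine: ✗, needs contraction — acc ×2
relevant: ✓, every one of acc, env appears
unrestricted: ✓, simply typable at B; W, C, E all held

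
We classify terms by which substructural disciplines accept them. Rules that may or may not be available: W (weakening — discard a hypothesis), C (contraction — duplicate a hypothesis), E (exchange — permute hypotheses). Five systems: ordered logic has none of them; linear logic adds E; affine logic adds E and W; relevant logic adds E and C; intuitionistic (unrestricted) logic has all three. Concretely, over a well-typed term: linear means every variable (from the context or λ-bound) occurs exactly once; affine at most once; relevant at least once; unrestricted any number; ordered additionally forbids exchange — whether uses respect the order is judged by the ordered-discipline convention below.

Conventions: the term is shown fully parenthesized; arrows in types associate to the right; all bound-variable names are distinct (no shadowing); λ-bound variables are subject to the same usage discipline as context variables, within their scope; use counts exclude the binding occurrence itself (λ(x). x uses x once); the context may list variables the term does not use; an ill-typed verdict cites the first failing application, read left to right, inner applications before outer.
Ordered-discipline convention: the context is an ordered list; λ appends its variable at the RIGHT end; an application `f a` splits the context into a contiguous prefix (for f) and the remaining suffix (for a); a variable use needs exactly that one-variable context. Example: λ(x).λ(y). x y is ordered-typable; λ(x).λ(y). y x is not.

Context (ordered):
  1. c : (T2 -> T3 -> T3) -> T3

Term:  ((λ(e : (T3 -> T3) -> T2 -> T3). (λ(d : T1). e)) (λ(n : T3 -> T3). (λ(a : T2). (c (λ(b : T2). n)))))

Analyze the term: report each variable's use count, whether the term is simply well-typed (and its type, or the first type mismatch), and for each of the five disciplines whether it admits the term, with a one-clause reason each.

variable uses: c: 1×; e [bound]: 1×; d [bound]: 0×; n [bound]: 1×; a [bound]: 0×; b [bound]: 0×
order of uses: e, c, n
typing: ✓ — T1 -> (T3 -> T3) -> T2 -> T3
ordered: ✗, unused: d, a, b — weakening required
linear: ✗, unused: d, a, b — weakening required
affine: ✓, c, e, d, n, a, b: no repeats, contraction unneeded
relevant: ✗, unused: d, a, b — weakening required
unrestricted: ✓, well-typed at T1 -> (T3 -> T3) -> T2 -> T3; no restrictions here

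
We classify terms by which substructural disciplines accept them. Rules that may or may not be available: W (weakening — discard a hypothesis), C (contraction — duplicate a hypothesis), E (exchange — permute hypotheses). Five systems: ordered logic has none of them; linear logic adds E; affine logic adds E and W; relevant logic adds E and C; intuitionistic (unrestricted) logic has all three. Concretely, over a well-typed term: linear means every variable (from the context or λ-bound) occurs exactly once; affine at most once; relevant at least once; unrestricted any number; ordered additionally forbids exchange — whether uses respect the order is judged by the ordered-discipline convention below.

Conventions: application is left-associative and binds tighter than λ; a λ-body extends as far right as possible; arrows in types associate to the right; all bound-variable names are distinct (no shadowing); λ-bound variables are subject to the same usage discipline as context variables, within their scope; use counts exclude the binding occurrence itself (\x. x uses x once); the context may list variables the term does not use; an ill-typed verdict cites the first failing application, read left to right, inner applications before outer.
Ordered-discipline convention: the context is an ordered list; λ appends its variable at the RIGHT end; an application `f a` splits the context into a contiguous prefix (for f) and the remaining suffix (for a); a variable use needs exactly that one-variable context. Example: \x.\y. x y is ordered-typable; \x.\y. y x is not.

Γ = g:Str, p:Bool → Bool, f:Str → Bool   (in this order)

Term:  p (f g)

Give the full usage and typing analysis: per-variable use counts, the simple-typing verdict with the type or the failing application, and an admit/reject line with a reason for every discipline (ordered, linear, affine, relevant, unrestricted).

usage: g: 1; p: 1; f: 1
uses in reading order: p, f, g
typing: well-typed at Bool
ordered: ✗ — no ordered split (uses run p, f, g)
linear: ✓ — each of g, p, f used exactly once
affine: ✓ — no duplicate uses among g, p, f
relevant: ✓ — none of g, p, f goes unused
unrestricted: ✓ — simply typable at Bool; W, C, E all held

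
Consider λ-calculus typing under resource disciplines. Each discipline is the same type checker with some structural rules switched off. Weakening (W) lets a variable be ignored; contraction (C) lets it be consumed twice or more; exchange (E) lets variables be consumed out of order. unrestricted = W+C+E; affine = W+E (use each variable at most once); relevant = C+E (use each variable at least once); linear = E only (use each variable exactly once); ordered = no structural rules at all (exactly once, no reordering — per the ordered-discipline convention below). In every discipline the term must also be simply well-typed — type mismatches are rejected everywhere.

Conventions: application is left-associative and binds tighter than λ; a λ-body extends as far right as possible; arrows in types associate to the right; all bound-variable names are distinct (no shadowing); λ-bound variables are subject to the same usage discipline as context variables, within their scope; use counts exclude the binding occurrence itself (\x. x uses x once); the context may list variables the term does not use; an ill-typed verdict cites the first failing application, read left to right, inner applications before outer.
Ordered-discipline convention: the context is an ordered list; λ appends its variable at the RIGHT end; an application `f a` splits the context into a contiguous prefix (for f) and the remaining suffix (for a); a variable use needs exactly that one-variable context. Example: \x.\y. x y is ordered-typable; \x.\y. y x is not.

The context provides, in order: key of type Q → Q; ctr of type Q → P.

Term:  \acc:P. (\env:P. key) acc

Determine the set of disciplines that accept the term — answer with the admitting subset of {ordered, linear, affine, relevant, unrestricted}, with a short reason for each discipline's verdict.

admitted by: affine, unrestricted
use counts: key ×1; ctr ×0; acc [bound] ×1; env [bound] ×0
uses in reading order: key, acc
typing: ✓ — P → Q → Q
ordered ✗ (ctr, env never used (weakening))
linear ✗ (ctr, env never used (weakening))
affine ✓ (none of key, ctr, acc, env used more than once)
relevant ✗ (ctr, env never used (weakening))
unrestricted ✓ (typability at P → Q → Q is all that's needed)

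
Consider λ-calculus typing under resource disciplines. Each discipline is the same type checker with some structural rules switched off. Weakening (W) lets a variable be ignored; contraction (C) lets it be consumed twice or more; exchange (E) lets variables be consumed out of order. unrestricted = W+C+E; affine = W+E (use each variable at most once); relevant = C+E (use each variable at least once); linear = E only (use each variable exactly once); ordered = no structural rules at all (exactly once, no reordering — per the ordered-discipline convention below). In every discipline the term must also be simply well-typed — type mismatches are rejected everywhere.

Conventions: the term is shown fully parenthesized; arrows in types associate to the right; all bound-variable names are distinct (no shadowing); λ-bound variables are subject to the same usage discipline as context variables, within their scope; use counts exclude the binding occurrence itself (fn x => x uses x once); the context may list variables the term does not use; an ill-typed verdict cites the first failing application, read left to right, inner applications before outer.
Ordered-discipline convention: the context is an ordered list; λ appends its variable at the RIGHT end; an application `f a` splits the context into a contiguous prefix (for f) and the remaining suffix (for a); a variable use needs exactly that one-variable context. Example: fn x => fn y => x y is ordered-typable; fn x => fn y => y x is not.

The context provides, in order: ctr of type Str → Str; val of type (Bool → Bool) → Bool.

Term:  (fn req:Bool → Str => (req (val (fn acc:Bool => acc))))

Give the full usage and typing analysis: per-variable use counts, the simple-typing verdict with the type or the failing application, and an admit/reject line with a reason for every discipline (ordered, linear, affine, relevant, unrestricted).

variable uses: ctr: 0; val: 1; req (λ-bound): 1; acc (λ-bound): 1
use order (left to right): req, val, acc
typing: ✓ — (Bool → Str) → Str
ordered ✗ (unused: ctr — weakening required)
linear ✗ (unused: ctr — weakening required)
affine ✓ (at most one use each (ctr, val, req, acc))
relevant ✗ (unused: ctr — weakening required)
unrestricted ✓ (typability at (Bool → Str) → Str is all that's needed)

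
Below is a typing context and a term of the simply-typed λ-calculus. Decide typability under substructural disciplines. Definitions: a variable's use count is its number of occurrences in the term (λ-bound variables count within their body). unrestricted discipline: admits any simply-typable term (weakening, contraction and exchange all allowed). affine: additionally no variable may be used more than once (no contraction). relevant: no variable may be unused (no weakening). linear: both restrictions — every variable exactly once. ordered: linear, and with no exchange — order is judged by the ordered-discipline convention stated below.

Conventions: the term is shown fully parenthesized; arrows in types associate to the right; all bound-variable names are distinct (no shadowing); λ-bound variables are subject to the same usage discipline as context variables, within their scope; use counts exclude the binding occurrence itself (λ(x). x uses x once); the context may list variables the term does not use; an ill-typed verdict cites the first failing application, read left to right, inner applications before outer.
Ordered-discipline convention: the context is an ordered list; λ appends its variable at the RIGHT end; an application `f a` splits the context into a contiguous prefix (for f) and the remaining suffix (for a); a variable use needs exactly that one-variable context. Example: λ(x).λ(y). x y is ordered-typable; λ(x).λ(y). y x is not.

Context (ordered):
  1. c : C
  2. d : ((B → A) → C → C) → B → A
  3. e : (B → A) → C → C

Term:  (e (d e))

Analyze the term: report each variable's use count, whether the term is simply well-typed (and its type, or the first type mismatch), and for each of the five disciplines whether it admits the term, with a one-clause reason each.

usage: c ×0, d ×1, e ×2
use order (left to right): e, d, e
typing: well-typed at C → C
ordered: ✗ — repeated use of e ×2; needs weakening: c unused
linear: ✗ — repeated use of e ×2; needs weakening: c unused
affine: ✗ — repeated use of e ×2
relevant: ✗ — needs weakening: c unused
unrestricted: ✓ — well-typed at C → C; no restrictions here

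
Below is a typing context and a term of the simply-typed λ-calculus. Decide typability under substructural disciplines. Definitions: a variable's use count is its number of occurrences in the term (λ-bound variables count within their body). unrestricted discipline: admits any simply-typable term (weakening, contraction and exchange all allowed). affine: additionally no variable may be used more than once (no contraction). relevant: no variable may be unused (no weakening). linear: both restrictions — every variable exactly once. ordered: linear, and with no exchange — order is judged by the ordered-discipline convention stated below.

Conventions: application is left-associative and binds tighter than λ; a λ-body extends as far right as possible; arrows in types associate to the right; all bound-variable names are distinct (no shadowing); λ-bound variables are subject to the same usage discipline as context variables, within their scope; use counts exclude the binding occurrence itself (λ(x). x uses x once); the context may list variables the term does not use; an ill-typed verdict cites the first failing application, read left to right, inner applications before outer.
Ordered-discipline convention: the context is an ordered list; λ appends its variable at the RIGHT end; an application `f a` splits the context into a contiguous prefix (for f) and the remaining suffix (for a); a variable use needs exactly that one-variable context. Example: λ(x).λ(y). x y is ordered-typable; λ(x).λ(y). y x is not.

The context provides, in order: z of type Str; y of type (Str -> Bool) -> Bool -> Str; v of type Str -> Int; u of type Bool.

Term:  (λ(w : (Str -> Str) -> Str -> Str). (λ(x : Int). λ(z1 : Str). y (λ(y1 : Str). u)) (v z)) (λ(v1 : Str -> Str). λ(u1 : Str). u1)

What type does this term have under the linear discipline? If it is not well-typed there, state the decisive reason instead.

not well-typed under linear — w, x, z1, y1, v1 never used (weakening)
usage: z ×1, y ×1, v ×1, u ×1, w (bound) ×0, x (bound) ×0, z1 (bound) ×0, y1 (bound) ×0, v1 (bound) ×0, u1 (bound) ×1
left-to-right use order: y, u, v, z, u1
typing: well-typed at Str -> Bool -> Str
summary: ordered ✗ · linear ✗ · affine ✓ · relevant ✗ · unrestricted ✓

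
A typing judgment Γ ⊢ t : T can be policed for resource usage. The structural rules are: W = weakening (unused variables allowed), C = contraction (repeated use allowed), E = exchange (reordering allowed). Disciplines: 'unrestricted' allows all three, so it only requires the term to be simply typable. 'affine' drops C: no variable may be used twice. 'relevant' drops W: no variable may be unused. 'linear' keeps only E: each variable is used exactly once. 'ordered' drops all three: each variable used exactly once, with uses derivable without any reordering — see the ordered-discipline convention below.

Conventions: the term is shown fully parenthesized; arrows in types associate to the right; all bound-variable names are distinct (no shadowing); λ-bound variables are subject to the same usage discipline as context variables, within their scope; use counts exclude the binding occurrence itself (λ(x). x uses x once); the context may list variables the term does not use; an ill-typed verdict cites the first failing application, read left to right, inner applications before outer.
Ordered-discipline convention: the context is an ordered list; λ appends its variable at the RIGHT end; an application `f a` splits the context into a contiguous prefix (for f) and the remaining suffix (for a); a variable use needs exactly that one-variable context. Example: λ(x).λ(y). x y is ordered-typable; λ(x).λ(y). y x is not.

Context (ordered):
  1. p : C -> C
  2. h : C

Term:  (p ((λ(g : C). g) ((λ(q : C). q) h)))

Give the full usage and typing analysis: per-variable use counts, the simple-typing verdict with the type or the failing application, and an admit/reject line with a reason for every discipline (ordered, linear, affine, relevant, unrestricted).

counts: p: 1×; h: 1×; g (λ-bound): 1×; q (λ-bound): 1×
left-to-right use order: p, g, q, h
typing: well-typed at C
ordered: ✓, one use each (p, h, g, q); ordered split holds
linear: ✓, single use per variable (p, h, g, q)
affine: ✓, p, h, g, q: no repeats, contraction unneeded
relevant: ✓, p, h, g, q: all used, weakening unneeded
unrestricted: ✓, type-checks (C) and nothing is barred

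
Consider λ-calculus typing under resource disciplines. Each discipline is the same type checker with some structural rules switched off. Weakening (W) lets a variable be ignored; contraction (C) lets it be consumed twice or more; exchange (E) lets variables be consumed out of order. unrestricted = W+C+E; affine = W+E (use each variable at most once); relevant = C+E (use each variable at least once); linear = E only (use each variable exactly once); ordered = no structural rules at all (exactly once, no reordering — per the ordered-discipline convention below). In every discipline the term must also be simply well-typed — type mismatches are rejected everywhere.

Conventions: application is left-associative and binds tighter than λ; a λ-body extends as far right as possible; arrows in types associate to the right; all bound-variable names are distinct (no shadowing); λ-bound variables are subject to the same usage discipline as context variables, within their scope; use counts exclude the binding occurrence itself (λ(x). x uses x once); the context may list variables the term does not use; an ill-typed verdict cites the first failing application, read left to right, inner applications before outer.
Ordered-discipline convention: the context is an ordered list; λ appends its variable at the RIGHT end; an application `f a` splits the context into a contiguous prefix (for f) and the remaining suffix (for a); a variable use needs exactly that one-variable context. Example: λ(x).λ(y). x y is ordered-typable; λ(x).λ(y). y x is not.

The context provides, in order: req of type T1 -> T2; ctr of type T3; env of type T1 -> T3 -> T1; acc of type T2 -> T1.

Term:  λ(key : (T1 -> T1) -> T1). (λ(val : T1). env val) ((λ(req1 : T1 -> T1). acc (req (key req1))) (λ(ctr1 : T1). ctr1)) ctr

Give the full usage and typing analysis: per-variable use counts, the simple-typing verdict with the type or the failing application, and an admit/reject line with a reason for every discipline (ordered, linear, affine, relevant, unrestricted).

counts: req=1, ctr=1, env=1, acc=1, key (bound)=1, val (bound)=1, req1 (bound)=1, ctr1 (bound)=1
order of uses: env, val, acc, req, key, req1, ctr1, ctr
typing: well-typed — term : ((T1 -> T1) -> T1) -> T1
ordered ✗ (use order env, val, acc, req, key, req1, ctr1, ctr needs exchange)
linear ✓ (each of req, ctr, env, acc, key, val, req1, ctr1 used exactly once)
affine ✓ (none of req, ctr, env, acc, key, val, req1, ctr1 used more than once)
relevant ✓ (every one of req, ctr, env, acc, key, val, req1, ctr1 appears)
unrestricted ✓ (type-checks (((T1 -> T1) -> T1) -> T1) and nothing is barred)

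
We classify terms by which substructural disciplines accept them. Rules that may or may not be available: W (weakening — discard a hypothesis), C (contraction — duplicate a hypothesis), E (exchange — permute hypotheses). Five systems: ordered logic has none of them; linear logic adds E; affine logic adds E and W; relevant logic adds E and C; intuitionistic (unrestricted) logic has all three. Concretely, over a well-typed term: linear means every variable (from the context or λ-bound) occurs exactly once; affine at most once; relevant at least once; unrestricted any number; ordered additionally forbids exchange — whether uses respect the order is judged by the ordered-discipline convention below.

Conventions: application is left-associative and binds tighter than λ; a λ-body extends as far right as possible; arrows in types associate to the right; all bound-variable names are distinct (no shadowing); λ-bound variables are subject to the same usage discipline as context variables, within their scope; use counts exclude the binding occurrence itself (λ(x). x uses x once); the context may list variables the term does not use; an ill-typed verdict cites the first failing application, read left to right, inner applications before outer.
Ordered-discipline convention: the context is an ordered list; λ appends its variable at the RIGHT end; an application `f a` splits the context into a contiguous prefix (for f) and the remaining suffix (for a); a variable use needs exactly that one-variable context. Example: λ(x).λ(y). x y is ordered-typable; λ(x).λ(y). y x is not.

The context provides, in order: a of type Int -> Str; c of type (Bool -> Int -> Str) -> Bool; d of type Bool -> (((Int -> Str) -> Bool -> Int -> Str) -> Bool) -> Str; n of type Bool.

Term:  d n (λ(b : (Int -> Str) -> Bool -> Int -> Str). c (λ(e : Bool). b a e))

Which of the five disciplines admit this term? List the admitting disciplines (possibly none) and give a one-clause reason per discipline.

admitting disciplines: linear, affine, relevant, unrestricted
usage: a: 1, c: 1, d: 1, n: 1, b [bound]: 1, e [bound]: 1
use order (left to right): d, n, c, b, a, e
typing: the term checks, with type Str
ordered: ✗ — use order d, n, c, b, a, e needs exchange
linear: ✓ — exactly-once usage across a, c, d, n, b, e
affine: ✓ — a, c, d, n, b, e: no repeats, contraction unneeded
relevant: ✓ — none of a, c, d, n, b, e goes unused
unrestricted: ✓ — typability at Str is all that's needed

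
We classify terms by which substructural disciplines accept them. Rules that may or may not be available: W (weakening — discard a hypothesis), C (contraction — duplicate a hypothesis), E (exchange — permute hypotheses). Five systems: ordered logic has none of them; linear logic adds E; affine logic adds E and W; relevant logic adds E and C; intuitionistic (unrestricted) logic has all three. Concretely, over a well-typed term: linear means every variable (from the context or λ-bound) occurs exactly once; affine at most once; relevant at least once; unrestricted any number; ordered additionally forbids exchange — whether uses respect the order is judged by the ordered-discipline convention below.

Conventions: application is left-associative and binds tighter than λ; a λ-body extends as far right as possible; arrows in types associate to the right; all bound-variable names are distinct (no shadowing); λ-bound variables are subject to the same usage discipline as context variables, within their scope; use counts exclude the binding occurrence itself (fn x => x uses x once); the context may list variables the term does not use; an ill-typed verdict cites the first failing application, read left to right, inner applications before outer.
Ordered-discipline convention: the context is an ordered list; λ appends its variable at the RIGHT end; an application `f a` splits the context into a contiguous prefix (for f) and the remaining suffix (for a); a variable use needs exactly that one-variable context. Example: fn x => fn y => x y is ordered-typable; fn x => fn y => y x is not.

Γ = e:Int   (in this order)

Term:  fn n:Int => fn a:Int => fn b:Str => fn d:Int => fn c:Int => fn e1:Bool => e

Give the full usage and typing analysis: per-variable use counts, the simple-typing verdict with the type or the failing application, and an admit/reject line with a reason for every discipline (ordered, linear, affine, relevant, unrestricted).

usage: e: 1, n (λ-bound): 0, a (λ-bound): 0, b (λ-bound): 0, d (λ-bound): 0, c (λ-bound): 0, e1 (λ-bound): 0
uses in reading order: e
typing: well-typed at Int → Int → Str → Int → Int → Bool → Int
ordered: ✗ — unused: n, a, b, d, c, e1 — weakening required
linear: ✗ — unused: n, a, b, d, c, e1 — weakening required
affine: ✓ — e, n, a, b, d, c, e1: no repeats, contraction unneeded
relevant: ✗ — unused: n, a, b, d, c, e1 — weakening required
unrestricted: ✓ — type-checks (Int → Int → Str → Int → Int → Bool → Int) and nothing is barred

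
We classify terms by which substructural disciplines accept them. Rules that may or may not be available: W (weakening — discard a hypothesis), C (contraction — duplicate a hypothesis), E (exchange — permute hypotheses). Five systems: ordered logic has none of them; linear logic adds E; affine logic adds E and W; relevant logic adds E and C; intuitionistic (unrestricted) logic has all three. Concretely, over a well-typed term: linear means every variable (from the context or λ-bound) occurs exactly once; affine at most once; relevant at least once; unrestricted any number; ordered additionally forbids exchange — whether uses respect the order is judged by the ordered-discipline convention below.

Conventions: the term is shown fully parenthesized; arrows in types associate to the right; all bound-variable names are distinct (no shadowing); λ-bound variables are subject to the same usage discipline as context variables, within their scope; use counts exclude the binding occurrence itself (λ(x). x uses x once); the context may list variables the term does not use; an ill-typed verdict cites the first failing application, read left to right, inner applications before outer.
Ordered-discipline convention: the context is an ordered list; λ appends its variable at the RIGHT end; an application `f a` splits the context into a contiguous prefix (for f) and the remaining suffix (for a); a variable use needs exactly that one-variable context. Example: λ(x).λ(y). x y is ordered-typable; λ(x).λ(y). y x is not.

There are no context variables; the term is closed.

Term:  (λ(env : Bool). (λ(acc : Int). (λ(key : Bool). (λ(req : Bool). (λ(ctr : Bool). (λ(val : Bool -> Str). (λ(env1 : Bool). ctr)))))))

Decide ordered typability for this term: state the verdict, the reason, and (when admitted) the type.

no — env, acc, key, req, val, env1 never used (weakening)
variable uses: env (λ-bound)=0, acc (λ-bound)=0, key (λ-bound)=0, req (λ-bound)=0, ctr (λ-bound)=1, val (λ-bound)=0, env1 (λ-bound)=0
use order (left to right): ctr
typing: well-typed at Bool -> Int -> Bool -> Bool -> Bool -> (Bool -> Str) -> Bool -> Bool
all disciplines: ordered ✗ | linear ✗ | affine ✓ | relevant ✗ | unrestricted ✓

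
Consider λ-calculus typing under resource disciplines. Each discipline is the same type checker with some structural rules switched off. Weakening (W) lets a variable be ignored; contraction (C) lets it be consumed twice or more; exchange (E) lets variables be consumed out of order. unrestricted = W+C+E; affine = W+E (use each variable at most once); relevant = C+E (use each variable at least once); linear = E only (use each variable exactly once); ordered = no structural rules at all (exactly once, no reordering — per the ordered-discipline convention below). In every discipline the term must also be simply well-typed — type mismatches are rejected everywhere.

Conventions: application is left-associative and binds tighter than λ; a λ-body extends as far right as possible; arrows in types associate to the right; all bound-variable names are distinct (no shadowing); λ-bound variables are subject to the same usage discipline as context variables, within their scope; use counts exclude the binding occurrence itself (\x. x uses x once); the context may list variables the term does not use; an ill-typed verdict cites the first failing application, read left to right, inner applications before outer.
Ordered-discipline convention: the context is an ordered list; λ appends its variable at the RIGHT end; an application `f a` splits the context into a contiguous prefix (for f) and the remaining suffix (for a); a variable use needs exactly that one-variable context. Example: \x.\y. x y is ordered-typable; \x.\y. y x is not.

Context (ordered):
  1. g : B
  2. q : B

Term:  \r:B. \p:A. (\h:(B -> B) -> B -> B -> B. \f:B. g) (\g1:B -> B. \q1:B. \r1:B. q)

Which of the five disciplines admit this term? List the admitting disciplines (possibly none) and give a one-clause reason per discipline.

admitting disciplines: affine, unrestricted
counts: g=1, q=1, r (bound)=0, p (bound)=0, h (bound)=0, f (bound)=0, g1 (bound)=0, q1 (bound)=0, r1 (bound)=0
left-to-right use order: g, q
typing: ✓ — B -> A -> B -> B
ordered: ✗ — needs weakening: r, p, h, f, g1, q1, r1 unused
linear: ✗ — needs weakening: r, p, h, f, g1, q1, r1 unused
affine: ✓ — no duplicate uses among g, q, r, p, h, f, g1, q1, r1
relevant: ✗ — needs weakening: r, p, h, f, g1, q1, r1 unused
unrestricted: ✓ — simply typable at B -> A -> B -> B; W, C, E all held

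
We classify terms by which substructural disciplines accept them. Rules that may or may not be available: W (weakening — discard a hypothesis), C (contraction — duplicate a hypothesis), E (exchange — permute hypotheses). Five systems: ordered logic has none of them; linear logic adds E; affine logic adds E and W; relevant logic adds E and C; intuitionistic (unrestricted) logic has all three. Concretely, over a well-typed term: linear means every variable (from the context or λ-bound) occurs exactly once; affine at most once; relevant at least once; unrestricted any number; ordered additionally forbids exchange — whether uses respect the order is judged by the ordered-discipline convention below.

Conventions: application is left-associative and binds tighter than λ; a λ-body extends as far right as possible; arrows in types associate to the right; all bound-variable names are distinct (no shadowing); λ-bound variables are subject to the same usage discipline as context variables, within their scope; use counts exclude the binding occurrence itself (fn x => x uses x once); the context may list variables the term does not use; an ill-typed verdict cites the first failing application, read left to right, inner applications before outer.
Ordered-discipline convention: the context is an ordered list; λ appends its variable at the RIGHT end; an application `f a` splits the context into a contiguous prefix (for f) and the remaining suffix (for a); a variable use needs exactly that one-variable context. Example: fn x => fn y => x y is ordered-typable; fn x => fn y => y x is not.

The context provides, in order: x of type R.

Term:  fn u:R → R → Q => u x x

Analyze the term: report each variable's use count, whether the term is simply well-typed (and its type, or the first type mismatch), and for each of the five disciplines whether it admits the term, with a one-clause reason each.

use counts: x: 2×; u (λ-bound): 1×
use order (left to right): u, x, x
typing: well-typed — term : (R → R → Q) → Q
ordered: ✗, repeated use of x ×2
linear: ✗, repeated use of x ×2
affine: ✗, repeated use of x ×2
relevant: ✓, x, u: all used, weakening unneeded
unrestricted: ✓, simply typable at (R → R → Q) → Q; W, C, E all held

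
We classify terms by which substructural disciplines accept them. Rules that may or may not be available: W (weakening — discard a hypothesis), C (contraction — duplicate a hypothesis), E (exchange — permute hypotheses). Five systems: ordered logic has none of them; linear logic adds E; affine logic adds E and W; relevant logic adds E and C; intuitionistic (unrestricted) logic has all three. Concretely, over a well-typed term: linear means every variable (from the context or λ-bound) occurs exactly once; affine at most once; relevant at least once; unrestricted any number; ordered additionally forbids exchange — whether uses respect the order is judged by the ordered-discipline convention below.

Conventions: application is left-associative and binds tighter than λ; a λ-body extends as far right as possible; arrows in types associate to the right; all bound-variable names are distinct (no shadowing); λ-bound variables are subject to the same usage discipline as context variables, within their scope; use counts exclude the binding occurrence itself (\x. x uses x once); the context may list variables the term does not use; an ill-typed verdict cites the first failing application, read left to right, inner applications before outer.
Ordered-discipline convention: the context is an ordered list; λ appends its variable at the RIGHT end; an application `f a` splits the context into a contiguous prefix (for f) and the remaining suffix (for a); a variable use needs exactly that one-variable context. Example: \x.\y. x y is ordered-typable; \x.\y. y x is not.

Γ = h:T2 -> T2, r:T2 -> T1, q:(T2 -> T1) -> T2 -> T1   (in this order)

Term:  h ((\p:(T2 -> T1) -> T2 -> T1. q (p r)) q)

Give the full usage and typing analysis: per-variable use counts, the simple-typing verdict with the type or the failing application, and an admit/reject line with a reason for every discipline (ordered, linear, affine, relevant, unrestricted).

variable uses: h: 1, r: 1, q: 2, p [bound]: 1
uses in reading order: h, q, p, r, q
typing: ill-typed: an argument T2 -> T1 mismatches the expected T2
ordered: ✗, the type mismatch rejects it
linear: ✗, not simply typable
affine: ✗, fails simple typing
relevant: ✗, a type mismatch blocks all five
unrestricted: ✗, the type mismatch rejects it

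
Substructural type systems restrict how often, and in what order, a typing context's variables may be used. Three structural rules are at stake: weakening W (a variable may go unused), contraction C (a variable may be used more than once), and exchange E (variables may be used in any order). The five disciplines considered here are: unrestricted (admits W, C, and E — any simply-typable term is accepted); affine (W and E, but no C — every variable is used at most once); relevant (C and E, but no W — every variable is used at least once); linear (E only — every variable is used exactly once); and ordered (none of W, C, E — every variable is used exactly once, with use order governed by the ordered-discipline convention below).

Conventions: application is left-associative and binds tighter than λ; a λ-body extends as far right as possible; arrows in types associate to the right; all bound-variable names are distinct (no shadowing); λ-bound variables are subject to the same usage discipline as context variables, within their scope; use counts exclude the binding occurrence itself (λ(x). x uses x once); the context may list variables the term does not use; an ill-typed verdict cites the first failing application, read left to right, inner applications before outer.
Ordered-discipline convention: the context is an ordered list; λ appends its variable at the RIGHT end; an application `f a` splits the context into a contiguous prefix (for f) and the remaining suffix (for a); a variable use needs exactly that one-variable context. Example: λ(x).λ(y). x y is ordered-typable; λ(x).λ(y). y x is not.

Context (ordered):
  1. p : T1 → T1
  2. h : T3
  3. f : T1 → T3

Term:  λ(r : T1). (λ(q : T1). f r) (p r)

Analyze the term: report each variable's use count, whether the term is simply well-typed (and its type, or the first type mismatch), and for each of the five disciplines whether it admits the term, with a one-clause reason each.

counts: p: 1×; h: 0×; f: 1×; r [bound]: 2×; q [bound]: 0×
use order (left to right): f, r, p, r
typing: well-typed — term : T1 → T3
ordered: ✗ — uses contraction: r ×2; h, q never used (weakening)
linear: ✗ — uses contraction: r ×2; h, q never used (weakening)
affine: ✗ — uses contraction: r ×2
relevant: ✗ — h, q never used (weakening)
unrestricted: ✓ — typability at T1 → T3 is all that's needed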